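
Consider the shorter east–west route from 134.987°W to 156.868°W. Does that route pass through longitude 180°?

No

Signed shortest Δλ = ((-156.868 − -134.987 + 180) mod 360) − 180 = -21.881°.
Going west by 21.881° from -134.987° reaches -156.868° without touching 180°.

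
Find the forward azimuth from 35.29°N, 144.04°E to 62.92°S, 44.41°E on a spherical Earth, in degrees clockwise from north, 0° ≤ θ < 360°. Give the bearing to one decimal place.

213.3°

Δλ = 44.41 − 144.04 = -99.63°.
θ = atan2( sin Δλ · cos φ₂ , cos φ₁ · sin φ₂ − sin φ₁ · cos φ₂ · cos Δλ )
  = atan2(-0.44882, -0.68276) = -146.681° → normalised to [0°, 360°): 213.319°.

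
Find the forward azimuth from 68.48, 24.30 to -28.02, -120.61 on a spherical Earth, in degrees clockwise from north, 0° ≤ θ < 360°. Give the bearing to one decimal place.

Δλ = -120.61 − 24.30 = -144.91°.
θ = atan2( sin Δλ · cos φ₂ , cos φ₁ · sin φ₂ − sin φ₁ · cos φ₂ · cos Δλ )
  = atan2(-0.50748, 0.49966) = -45.445° → normalised to [0°, 360°): 314.555°.

314.6°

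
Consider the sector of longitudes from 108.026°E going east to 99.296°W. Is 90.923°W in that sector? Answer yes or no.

Band width going east from +108.026° to -99.296°: ((-99.296 − 108.026) mod 360) = 152.678°.
Offset of -90.923° east of the west edge: ((-90.923 − 108.026) mod 360) = 161.051°.
161.051° > 152.678° ⇒ outside.

No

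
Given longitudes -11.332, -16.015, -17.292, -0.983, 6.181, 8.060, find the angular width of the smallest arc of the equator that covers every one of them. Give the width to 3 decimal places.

Sort the longitudes: -17.292°, -16.015°, -11.332°, -0.983°, +6.181°, +8.060°.
Eastward gaps between consecutive values (wrapping around): 1.277°, 4.683°, 10.349°, 7.164°, 1.879°, 334.648°.
Largest gap = 334.648° ⇒ minimal covering band is its complement: 360° − 334.648° = 25.352°.
Band runs from -17.292° eastward to +8.060°.

25.352°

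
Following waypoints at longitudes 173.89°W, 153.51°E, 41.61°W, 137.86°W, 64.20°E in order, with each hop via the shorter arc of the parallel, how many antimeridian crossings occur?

3

Leg 1: -173.89° → +153.51°, shortest Δλ = -32.6° (west) — crosses 180°.
Leg 2: +153.51° → -41.61°, shortest Δλ = 164.88° (east) — crosses 180°.
Leg 3: -41.61° → -137.86°, shortest Δλ = -96.25° (west) — does not cross 180°.
Leg 4: -137.86° → +64.20°, shortest Δλ = -157.94° (west) — crosses 180°.
Total crossings: 3.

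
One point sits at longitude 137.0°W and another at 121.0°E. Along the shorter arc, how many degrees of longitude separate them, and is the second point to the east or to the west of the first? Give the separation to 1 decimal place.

Raw difference: 121.0 − -137.0 = 258.0°.
Normalise into (−180°, 180°]: 258.0° − 360° = -102.0°.
Negative ⇒ the second point lies to the west; separation 102.0°.

102.0° west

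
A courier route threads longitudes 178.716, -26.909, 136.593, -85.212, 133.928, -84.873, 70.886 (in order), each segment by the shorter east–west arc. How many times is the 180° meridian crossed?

4

Leg 1: +178.716° → -26.909°, shortest Δλ = 154.375° (east) — crosses 180°.
Leg 2: -26.909° → +136.593°, shortest Δλ = 163.502° (east) — does not cross 180°.
Leg 3: +136.593° → -85.212°, shortest Δλ = 138.195° (east) — crosses 180°.
Leg 4: -85.212° → +133.928°, shortest Δλ = -140.86° (west) — crosses 180°.
Leg 5: +133.928° → -84.873°, shortest Δλ = 141.199° (east) — crosses 180°.
Leg 6: -84.873° → +70.886°, shortest Δλ = 155.759° (east) — does not cross 180°.
Total crossings: 4.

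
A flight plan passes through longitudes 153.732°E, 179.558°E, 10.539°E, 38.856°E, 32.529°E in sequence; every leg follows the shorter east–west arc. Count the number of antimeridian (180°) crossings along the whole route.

Leg 1: +153.732° → +179.558°, shortest Δλ = 25.826° (east) — does not cross 180°.
Leg 2: +179.558° → +10.539°, shortest Δλ = -169.019° (west) — does not cross 180°.
Leg 3: +10.539° → +38.856°, shortest Δλ = 28.317° (east) — does not cross 180°.
Leg 4: +38.856° → +32.529°, shortest Δλ = -6.327° (west) — does not cross 180°.
Total crossings: 0.

0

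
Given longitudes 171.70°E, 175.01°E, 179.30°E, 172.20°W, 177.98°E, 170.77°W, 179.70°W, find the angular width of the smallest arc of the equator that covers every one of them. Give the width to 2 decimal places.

17.53°

Sort the longitudes: -179.70°, -172.20°, -170.77°, +171.70°, +175.01°, +177.98°, +179.30°.
Eastward gaps between consecutive values (wrapping around): 7.50°, 1.43°, 342.47°, 3.31°, 2.97°, 1.32°, 1.00°.
Largest gap = 342.47° ⇒ minimal covering band is its complement: 360° − 342.47° = 17.53°.
Band runs from +171.70° eastward to -170.77°, crossing the antimeridian.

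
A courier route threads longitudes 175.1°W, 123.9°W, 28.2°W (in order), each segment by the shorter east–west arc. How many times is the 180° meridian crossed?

0

Leg 1: -175.1° → -123.9°, shortest Δλ = 51.2° (east) — does not cross 180°.
Leg 2: -123.9° → -28.2°, shortest Δλ = 95.7° (east) — does not cross 180°.
Total crossings: 0.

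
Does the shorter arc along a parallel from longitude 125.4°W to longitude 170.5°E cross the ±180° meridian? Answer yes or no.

Yes

Naïve |170.5 − -125.4| = 295.9° > 180°, so the shorter arc goes the other way round — across 180°.
Signed shortest Δλ = ((170.5 − -125.4 + 180) mod 360) − 180 = -64.1°.
Going west by 64.1° from -125.4° passes through 180° before reaching +170.5°.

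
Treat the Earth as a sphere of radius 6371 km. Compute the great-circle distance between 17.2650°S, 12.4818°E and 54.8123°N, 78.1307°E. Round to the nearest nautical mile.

Δλ = 78.1307 − 12.4818 = 65.6489°.
Δφ = 54.8123 − -17.2650 = 72.0773°.
a = sin²(Δφ/2) + cos φ₁ · cos φ₂ · sin²(Δλ/2) = 0.507829.
c = 2·atan2(√a, √(1−a)) = 1.58646 rad → d = 6371·c ≈ 10107.31 km ≈ 5457.51 nmi.

5458 nmi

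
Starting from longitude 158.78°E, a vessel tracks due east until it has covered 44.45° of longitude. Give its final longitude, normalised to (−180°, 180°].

Start at +158.78°; shift +44.45° → +203.23°.
+203.23° lies outside (−180°, 180°]; subtract 360° → -156.77°.

156.77°W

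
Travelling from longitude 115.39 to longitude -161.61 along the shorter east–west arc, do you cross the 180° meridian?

Naïve |-161.61 − 115.39| = 277.0° > 180°, so the shorter arc goes the other way round — across 180°.
Signed shortest Δλ = ((-161.61 − 115.39 + 180) mod 360) − 180 = 83.0°.
Going east by 83.0° from +115.39° passes through 180° before reaching -161.61°.

Yes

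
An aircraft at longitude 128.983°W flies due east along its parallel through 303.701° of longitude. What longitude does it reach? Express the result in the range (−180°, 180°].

174.718°E

Start at -128.983°; shift +303.701° → +174.718°.
+174.718° already lies in (−180°, 180°].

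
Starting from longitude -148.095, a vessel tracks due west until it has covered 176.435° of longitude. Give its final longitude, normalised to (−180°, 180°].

+35.470°

Start at -148.095°; shift −176.435° → -324.530°.
-324.530° lies outside (−180°, 180°]; add 360° → +35.470°.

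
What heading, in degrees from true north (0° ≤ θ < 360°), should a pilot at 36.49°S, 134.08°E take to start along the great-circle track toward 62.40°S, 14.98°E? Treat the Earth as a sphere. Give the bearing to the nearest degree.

206°

Δλ = 14.98 − 134.08 = -119.10°.
θ = atan2( sin Δλ · cos φ₂ , cos φ₁ · sin φ₂ − sin φ₁ · cos φ₂ · cos Δλ )
  = atan2(-0.40482, -0.84647) = -154.441° → normalised to [0°, 360°): 205.559°.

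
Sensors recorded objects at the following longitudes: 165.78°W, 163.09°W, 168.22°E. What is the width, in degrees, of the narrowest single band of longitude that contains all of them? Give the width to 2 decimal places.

28.69°

Sort the longitudes: -165.78°, -163.09°, +168.22°.
Eastward gaps between consecutive values (wrapping around): 2.69°, 331.31°, 26.00°.
Largest gap = 331.31° ⇒ minimal covering band is its complement: 360° − 331.31° = 28.69°.
Band runs from +168.22° eastward to -163.09°, crossing the antimeridian.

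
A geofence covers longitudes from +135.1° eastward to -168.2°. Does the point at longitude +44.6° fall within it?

Band width going east from +135.1° to -168.2°: ((-168.2 − 135.1) mod 360) = 56.7°.
Offset of +44.6° east of the west edge: ((44.6 − 135.1) mod 360) = 269.5°.
269.5° > 56.7° ⇒ outside.

No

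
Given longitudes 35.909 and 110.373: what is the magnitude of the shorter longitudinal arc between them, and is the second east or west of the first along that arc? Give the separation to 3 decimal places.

Raw difference: 110.373 − 35.909 = 74.464°.
Normalise into (−180°, 180°]: 74.464° stays 74.464°.
Positive ⇒ the second point lies to the east; separation 74.464°.

74.464° east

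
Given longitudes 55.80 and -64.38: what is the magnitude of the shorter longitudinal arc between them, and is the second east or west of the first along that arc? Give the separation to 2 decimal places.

Raw difference: -64.38 − 55.80 = -120.18°.
Normalise into (−180°, 180°]: -120.18° stays -120.18°.
Negative ⇒ the second point lies to the west; separation 120.18°.

120.18° west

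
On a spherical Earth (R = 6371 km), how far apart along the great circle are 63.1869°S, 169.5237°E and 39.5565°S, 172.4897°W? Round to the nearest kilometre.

Δλ = -172.4897 − 169.5237 = -342.0134°; wrapped into (−180°, 180°]: 17.9866°.
Δφ = -39.5565 − -63.1869 = 23.6304°.
a = sin²(Δφ/2) + cos φ₁ · cos φ₂ · sin²(Δλ/2) = 0.050423.
c = 2·atan2(√a, √(1−a)) = 0.45296 rad → d = 6371·c ≈ 2885.84 km.

2886 km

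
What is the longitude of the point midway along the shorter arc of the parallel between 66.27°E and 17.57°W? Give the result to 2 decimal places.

Signed shortest Δλ from +66.27° to -17.57° is -83.84°.
Midpoint longitude = +66.27° + (-83.84°)/2 = +66.27° − 41.92° = +24.35°.

24.35°E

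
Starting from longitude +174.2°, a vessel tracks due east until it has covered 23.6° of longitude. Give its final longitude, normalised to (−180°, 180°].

-162.2°

Start at +174.2°; shift +23.6° → +197.8°.
+197.8° lies outside (−180°, 180°]; subtract 360° → -162.2°.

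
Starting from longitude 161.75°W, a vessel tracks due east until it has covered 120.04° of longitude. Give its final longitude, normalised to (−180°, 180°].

41.71°W

Start at -161.75°; shift +120.04° → -41.71°.
-41.71° already lies in (−180°, 180°].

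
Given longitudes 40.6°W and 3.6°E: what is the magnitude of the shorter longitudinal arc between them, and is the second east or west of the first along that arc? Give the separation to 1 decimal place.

44.2° east

Raw difference: 3.6 − -40.6 = 44.2°.
Normalise into (−180°, 180°]: 44.2° stays 44.2°.
Positive ⇒ the second point lies to the east; separation 44.2°.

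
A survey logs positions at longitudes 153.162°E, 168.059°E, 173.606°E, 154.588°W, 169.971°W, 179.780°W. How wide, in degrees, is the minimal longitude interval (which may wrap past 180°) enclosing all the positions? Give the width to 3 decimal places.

52.250°

Sort the longitudes: -179.780°, -169.971°, -154.588°, +153.162°, +168.059°, +173.606°.
Eastward gaps between consecutive values (wrapping around): 9.809°, 15.383°, 307.750°, 14.897°, 5.547°, 6.614°.
Largest gap = 307.750° ⇒ minimal covering band is its complement: 360° − 307.750° = 52.250°.
Band runs from +153.162° eastward to -154.588°, crossing the antimeridian.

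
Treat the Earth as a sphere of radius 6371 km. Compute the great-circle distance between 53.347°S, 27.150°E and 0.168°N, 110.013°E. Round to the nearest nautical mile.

5156 nmi

Δλ = 110.013 − 27.150 = 82.863°.
Δφ = 0.168 − -53.347 = 53.515°.
a = sin²(Δφ/2) + cos φ₁ · cos φ₂ · sin²(Δλ/2) = 0.464092.
c = 2·atan2(√a, √(1−a)) = 1.49892 rad → d = 6371·c ≈ 9549.61 km ≈ 5156.38 nmi.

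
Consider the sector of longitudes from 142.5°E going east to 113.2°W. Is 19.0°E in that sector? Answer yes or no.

Band width going east from +142.5° to -113.2°: ((-113.2 − 142.5) mod 360) = 104.3°.
Offset of +19.0° east of the west edge: ((19.0 − 142.5) mod 360) = 236.5°.
236.5° > 104.3° ⇒ outside.

No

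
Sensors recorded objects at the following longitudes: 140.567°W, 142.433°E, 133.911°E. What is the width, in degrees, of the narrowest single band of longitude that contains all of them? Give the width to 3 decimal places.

85.522°

Sort the longitudes: -140.567°, +133.911°, +142.433°.
Eastward gaps between consecutive values (wrapping around): 274.478°, 8.522°, 77.000°.
Largest gap = 274.478° ⇒ minimal covering band is its complement: 360° − 274.478° = 85.522°.
Band runs from +133.911° eastward to -140.567°, crossing the antimeridian.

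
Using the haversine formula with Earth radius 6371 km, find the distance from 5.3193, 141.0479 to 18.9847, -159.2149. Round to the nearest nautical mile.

3584 nmi

Δλ = -159.2149 − 141.0479 = -300.2628°; wrapped into (−180°, 180°]: 59.7372°.
Δφ = 18.9847 − 5.3193 = 13.6654°.
a = sin²(Δφ/2) + cos φ₁ · cos φ₂ · sin²(Δλ/2) = 0.247670.
c = 2·atan2(√a, √(1−a)) = 1.04181 rad → d = 6371·c ≈ 6637.36 km ≈ 3583.89 nmi.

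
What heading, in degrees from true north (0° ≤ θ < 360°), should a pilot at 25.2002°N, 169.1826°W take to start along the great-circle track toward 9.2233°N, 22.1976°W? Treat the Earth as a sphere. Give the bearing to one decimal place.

47.2°

Δλ = -22.1976 − -169.1826 = 146.9850°.
θ = atan2( sin Δλ · cos φ₂ , cos φ₁ · sin φ₂ − sin φ₁ · cos φ₂ · cos Δλ )
  = atan2(0.53781, 0.49744) = 47.233° → normalised to [0°, 360°): 47.233°.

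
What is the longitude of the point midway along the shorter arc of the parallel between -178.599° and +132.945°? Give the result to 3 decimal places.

+157.173°

Signed shortest Δλ from -178.599° to +132.945° is -48.456°.
Midpoint longitude = -178.599° + (-48.456°)/2 = -178.599° − 24.228° = -202.827°.
Normalise into (−180°, 180°]: +157.173°.
(The naïve average (-178.599 + +132.945)/2 = -22.827° is on the wrong side of the globe.)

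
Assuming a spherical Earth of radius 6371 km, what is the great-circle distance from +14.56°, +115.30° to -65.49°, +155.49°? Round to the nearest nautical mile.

5135 nmi

Δλ = 155.49 − 115.30 = 40.19°.
Δφ = -65.49 − 14.56 = -80.05°.
a = sin²(Δφ/2) + cos φ₁ · cos φ₂ · sin²(Δλ/2) = 0.461004.
c = 2·atan2(√a, √(1−a)) = 1.49273 rad → d = 6371·c ≈ 9510.16 km ≈ 5135.07 nmi.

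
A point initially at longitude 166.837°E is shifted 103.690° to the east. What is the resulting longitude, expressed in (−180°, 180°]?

Start at +166.837°; shift +103.690° → +270.527°.
+270.527° lies outside (−180°, 180°]; subtract 360° → -89.473°.

89.473°W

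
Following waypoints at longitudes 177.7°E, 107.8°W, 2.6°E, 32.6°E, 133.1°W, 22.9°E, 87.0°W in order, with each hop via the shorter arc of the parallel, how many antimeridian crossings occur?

1

Leg 1: +177.7° → -107.8°, shortest Δλ = 74.5° (east) — crosses 180°.
Leg 2: -107.8° → +2.6°, shortest Δλ = 110.4° (east) — does not cross 180°.
Leg 3: +2.6° → +32.6°, shortest Δλ = 30.0° (east) — does not cross 180°.
Leg 4: +32.6° → -133.1°, shortest Δλ = -165.7° (west) — does not cross 180°.
Leg 5: -133.1° → +22.9°, shortest Δλ = 156.0° (east) — does not cross 180°.
Leg 6: +22.9° → -87.0°, shortest Δλ = -109.9° (west) — does not cross 180°.
Total crossings: 1.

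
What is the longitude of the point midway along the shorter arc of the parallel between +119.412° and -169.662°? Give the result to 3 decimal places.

+154.875°

Signed shortest Δλ from +119.412° to -169.662° is +70.926°.
Midpoint longitude = +119.412° + (+70.926°)/2 = +119.412° + 35.463° = +154.875°.
(The naïve average (+119.412 + -169.662)/2 = -25.125° is on the wrong side of the globe.)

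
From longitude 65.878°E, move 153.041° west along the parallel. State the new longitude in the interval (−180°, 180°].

87.163°W

Start at +65.878°; shift −153.041° → -87.163°.
-87.163° already lies in (−180°, 180°].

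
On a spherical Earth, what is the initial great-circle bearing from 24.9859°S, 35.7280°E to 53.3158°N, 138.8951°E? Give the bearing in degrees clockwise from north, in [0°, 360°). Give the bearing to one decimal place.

Δλ = 138.8951 − 35.7280 = 103.1671°.
θ = atan2( sin Δλ · cos φ₂ , cos φ₁ · sin φ₂ − sin φ₁ · cos φ₂ · cos Δλ )
  = atan2(0.58170, 0.66941) = 40.990° → normalised to [0°, 360°): 40.990°.

41.0°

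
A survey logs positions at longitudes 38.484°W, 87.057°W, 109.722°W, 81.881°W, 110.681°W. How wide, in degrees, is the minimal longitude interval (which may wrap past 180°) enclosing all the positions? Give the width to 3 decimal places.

72.197°

Sort the longitudes: -110.681°, -109.722°, -87.057°, -81.881°, -38.484°.
Eastward gaps between consecutive values (wrapping around): 0.959°, 22.665°, 5.176°, 43.397°, 287.803°.
Largest gap = 287.803° ⇒ minimal covering band is its complement: 360° − 287.803° = 72.197°.
Band runs from -110.681° eastward to -38.484°.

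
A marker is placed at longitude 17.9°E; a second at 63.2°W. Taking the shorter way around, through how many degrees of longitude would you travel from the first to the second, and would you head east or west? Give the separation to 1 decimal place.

81.1° west

Raw difference: -63.2 − 17.9 = -81.1°.
Normalise into (−180°, 180°]: -81.1° stays -81.1°.
Negative ⇒ the second point lies to the west; separation 81.1°.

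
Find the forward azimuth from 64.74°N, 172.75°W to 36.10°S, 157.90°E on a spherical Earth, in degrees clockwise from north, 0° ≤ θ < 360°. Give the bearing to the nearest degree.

204°

Δλ = 157.90 − -172.75 = 330.65°; wrapped into (−180°, 180°]: -29.35°.
θ = atan2( sin Δλ · cos φ₂ , cos φ₁ · sin φ₂ − sin φ₁ · cos φ₂ · cos Δλ )
  = atan2(-0.39603, -0.88836) = -155.973° → normalised to [0°, 360°): 204.027°.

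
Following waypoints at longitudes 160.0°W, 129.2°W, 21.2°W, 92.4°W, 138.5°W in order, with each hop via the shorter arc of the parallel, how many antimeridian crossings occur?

Leg 1: -160.0° → -129.2°, shortest Δλ = 30.8° (east) — does not cross 180°.
Leg 2: -129.2° → -21.2°, shortest Δλ = 108.0° (east) — does not cross 180°.
Leg 3: -21.2° → -92.4°, shortest Δλ = -71.2° (west) — does not cross 180°.
Leg 4: -92.4° → -138.5°, shortest Δλ = -46.1° (west) — does not cross 180°.
Total crossings: 0.

0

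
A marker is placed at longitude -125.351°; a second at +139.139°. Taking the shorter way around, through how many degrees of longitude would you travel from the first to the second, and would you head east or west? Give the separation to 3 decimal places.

Raw difference: 139.139 − -125.351 = 264.49°.
Normalise into (−180°, 180°]: 264.49° − 360° = -95.51°.
Negative ⇒ the second point lies to the west; separation 95.510°.

95.510° west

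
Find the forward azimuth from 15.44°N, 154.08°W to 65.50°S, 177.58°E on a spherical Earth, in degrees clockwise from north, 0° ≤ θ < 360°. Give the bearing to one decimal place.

Δλ = 177.58 − -154.08 = 331.66°; wrapped into (−180°, 180°]: -28.34°.
θ = atan2( sin Δλ · cos φ₂ , cos φ₁ · sin φ₂ − sin φ₁ · cos φ₂ · cos Δλ )
  = atan2(-0.19686, -0.97429) = -168.577° → normalised to [0°, 360°): 191.423°.

191.4°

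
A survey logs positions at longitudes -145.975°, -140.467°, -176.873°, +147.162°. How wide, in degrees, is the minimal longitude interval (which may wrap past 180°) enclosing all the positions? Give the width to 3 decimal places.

72.371°

Sort the longitudes: -176.873°, -145.975°, -140.467°, +147.162°.
Eastward gaps between consecutive values (wrapping around): 30.898°, 5.508°, 287.629°, 35.965°.
Largest gap = 287.629° ⇒ minimal covering band is its complement: 360° − 287.629° = 72.371°.
Band runs from +147.162° eastward to -140.467°, crossing the antimeridian.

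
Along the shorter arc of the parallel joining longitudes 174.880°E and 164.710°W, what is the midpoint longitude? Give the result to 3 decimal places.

174.915°W

Signed shortest Δλ from +174.880° to -164.710° is +20.410°.
Midpoint longitude = +174.880° + (+20.410°)/2 = +174.880° + 10.205° = +185.085°.
Normalise into (−180°, 180°]: -174.915°.
(The naïve average (+174.880 + -164.710)/2 = 5.085° is on the wrong side of the globe.)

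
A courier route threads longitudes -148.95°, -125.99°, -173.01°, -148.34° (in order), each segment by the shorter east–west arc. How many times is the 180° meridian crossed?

0

Leg 1: -148.95° → -125.99°, shortest Δλ = 22.96° (east) — does not cross 180°.
Leg 2: -125.99° → -173.01°, shortest Δλ = -47.02° (west) — does not cross 180°.
Leg 3: -173.01° → -148.34°, shortest Δλ = 24.67° (east) — does not cross 180°.
Total crossings: 0.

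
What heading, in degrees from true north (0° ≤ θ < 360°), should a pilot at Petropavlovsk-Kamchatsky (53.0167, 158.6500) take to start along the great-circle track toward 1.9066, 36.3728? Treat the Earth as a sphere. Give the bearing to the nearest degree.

Δλ = 36.3728 − 158.6500 = -122.2772°.
θ = atan2( sin Δλ · cos φ₂ , cos φ₁ · sin φ₂ − sin φ₁ · cos φ₂ · cos Δλ )
  = atan2(-0.84501, 0.44636) = -62.156° → normalised to [0°, 360°): 297.844°.

298°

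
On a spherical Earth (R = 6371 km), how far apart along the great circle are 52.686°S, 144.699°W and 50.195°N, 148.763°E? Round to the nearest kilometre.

13028 km

Δλ = 148.763 − -144.699 = 293.462°; wrapped into (−180°, 180°]: -66.538°.
Δφ = 50.195 − -52.686 = 102.881°.
a = sin²(Δφ/2) + cos φ₁ · cos φ₂ · sin²(Δλ/2) = 0.728243.
c = 2·atan2(√a, √(1−a)) = 2.04484 rad → d = 6371·c ≈ 13027.67 km.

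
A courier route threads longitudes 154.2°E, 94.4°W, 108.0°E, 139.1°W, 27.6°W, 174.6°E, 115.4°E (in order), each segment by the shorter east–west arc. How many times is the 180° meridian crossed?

Leg 1: +154.2° → -94.4°, shortest Δλ = 111.4° (east) — crosses 180°.
Leg 2: -94.4° → +108.0°, shortest Δλ = -157.6° (west) — crosses 180°.
Leg 3: +108.0° → -139.1°, shortest Δλ = 112.9° (east) — crosses 180°.
Leg 4: -139.1° → -27.6°, shortest Δλ = 111.5° (east) — does not cross 180°.
Leg 5: -27.6° → +174.6°, shortest Δλ = -157.8° (west) — crosses 180°.
Leg 6: +174.6° → +115.4°, shortest Δλ = -59.2° (west) — does not cross 180°.
Total crossings: 4.

4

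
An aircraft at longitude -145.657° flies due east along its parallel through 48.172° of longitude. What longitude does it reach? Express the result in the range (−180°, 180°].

-97.485°

Start at -145.657°; shift +48.172° → -97.485°.
-97.485° already lies in (−180°, 180°].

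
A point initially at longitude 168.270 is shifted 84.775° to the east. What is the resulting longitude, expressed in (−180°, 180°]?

Start at +168.270°; shift +84.775° → +253.045°.
+253.045° lies outside (−180°, 180°]; subtract 360° → -106.955°.

-106.955°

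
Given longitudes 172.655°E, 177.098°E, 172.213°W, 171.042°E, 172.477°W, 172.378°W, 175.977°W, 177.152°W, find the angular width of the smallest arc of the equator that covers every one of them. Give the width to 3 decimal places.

16.745°

Sort the longitudes: -177.152°, -175.977°, -172.477°, -172.378°, -172.213°, +171.042°, +172.655°, +177.098°.
Eastward gaps between consecutive values (wrapping around): 1.175°, 3.500°, 0.099°, 0.165°, 343.255°, 1.613°, 4.443°, 5.750°.
Largest gap = 343.255° ⇒ minimal covering band is its complement: 360° − 343.255° = 16.745°.
Band runs from +171.042° eastward to -172.213°, crossing the antimeridian.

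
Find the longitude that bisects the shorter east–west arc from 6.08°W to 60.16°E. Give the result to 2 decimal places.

Signed shortest Δλ from -6.08° to +60.16° is +66.24°.
Midpoint longitude = -6.08° + (+66.24°)/2 = -6.08° + 33.12° = +27.04°.

27.04°E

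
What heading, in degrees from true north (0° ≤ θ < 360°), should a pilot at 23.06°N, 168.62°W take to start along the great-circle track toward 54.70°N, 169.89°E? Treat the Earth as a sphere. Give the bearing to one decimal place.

338.6°

Δλ = 169.89 − -168.62 = 338.51°; wrapped into (−180°, 180°]: -21.49°.
θ = atan2( sin Δλ · cos φ₂ , cos φ₁ · sin φ₂ − sin φ₁ · cos φ₂ · cos Δλ )
  = atan2(-0.21169, 0.54032) = -21.395° → normalised to [0°, 360°): 338.605°.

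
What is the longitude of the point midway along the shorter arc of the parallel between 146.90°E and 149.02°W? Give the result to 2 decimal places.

178.94°E

Signed shortest Δλ from +146.90° to -149.02° is +64.08°.
Midpoint longitude = +146.90° + (+64.08°)/2 = +146.90° + 32.04° = +178.94°.
(The naïve average (+146.90 + -149.02)/2 = -1.06° is on the wrong side of the globe.)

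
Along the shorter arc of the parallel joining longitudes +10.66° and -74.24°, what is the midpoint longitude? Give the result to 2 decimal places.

Signed shortest Δλ from +10.66° to -74.24° is -84.90°.
Midpoint longitude = +10.66° + (-84.90°)/2 = +10.66° − 42.45° = -31.79°.

-31.79°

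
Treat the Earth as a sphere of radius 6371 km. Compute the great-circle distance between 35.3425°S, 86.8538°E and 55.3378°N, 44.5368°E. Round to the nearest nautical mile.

Δλ = 44.5368 − 86.8538 = -42.3170°.
Δφ = 55.3378 − -35.3425 = 90.6803°.
a = sin²(Δφ/2) + cos φ₁ · cos φ₂ · sin²(Δλ/2) = 0.566379.
c = 2·atan2(√a, √(1−a)) = 1.70395 rad → d = 6371·c ≈ 10855.84 km ≈ 5861.69 nmi.

5862 nmi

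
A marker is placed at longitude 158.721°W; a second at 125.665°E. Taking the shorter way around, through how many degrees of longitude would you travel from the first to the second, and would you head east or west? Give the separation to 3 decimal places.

75.614° west

Raw difference: 125.665 − -158.721 = 284.386°.
Normalise into (−180°, 180°]: 284.386° − 360° = -75.614°.
Negative ⇒ the second point lies to the west; separation 75.614°.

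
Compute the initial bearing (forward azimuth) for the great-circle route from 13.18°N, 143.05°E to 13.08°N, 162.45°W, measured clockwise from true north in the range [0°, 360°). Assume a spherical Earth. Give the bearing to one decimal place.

83.4°

Δλ = -162.45 − 143.05 = -305.50°; wrapped into (−180°, 180°]: 54.50°.
θ = atan2( sin Δλ · cos φ₂ , cos φ₁ · sin φ₂ − sin φ₁ · cos φ₂ · cos Δλ )
  = atan2(0.79299, 0.09138) = 83.427° → normalised to [0°, 360°): 83.427°.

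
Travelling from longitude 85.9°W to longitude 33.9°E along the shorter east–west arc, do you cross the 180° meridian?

No

Signed shortest Δλ = ((33.9 − -85.9 + 180) mod 360) − 180 = 119.8°.
Going east by 119.8° from -85.9° reaches +33.9° without touching 180°.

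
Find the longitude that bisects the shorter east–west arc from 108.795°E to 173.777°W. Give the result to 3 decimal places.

147.509°E

Signed shortest Δλ from +108.795° to -173.777° is +77.428°.
Midpoint longitude = +108.795° + (+77.428°)/2 = +108.795° + 38.714° = +147.509°.
(The naïve average (+108.795 + -173.777)/2 = -32.491° is on the wrong side of the globe.)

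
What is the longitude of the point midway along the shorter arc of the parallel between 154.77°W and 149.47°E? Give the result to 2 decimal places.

177.35°E

Signed shortest Δλ from -154.77° to +149.47° is -55.76°.
Midpoint longitude = -154.77° + (-55.76°)/2 = -154.77° − 27.88° = -182.65°.
Normalise into (−180°, 180°]: +177.35°.
(The naïve average (-154.77 + +149.47)/2 = -2.65° is on the wrong side of the globe.)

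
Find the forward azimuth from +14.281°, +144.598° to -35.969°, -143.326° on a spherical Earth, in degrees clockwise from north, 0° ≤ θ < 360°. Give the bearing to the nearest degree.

Δλ = -143.326 − 144.598 = -287.924°; wrapped into (−180°, 180°]: 72.076°.
θ = atan2( sin Δλ · cos φ₂ , cos φ₁ · sin φ₂ − sin φ₁ · cos φ₂ · cos Δλ )
  = atan2(0.77005, -0.63064) = 129.316° → normalised to [0°, 360°): 129.316°.

129°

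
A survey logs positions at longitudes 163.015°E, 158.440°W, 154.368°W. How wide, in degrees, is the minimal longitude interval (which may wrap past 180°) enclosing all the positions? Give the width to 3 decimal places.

42.617°

Sort the longitudes: -158.440°, -154.368°, +163.015°.
Eastward gaps between consecutive values (wrapping around): 4.072°, 317.383°, 38.545°.
Largest gap = 317.383° ⇒ minimal covering band is its complement: 360° − 317.383° = 42.617°.
Band runs from +163.015° eastward to -154.368°, crossing the antimeridian.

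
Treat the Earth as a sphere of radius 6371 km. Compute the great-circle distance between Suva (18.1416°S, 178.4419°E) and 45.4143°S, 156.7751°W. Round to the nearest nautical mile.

2051 nmi

Δλ = -156.7751 − 178.4419 = -335.2170°; wrapped into (−180°, 180°]: 24.7830°.
Δφ = -45.4143 − -18.1416 = -27.2727°.
a = sin²(Δφ/2) + cos φ₁ · cos φ₂ · sin²(Δλ/2) = 0.086301.
c = 2·atan2(√a, √(1−a)) = 0.59634 rad → d = 6371·c ≈ 3799.26 km ≈ 2051.43 nmi.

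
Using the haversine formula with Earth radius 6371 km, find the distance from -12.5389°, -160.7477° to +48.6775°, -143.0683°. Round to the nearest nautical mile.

Δλ = -143.0683 − -160.7477 = 17.6794°.
Δφ = 48.6775 − -12.5389 = 61.2164°.
a = sin²(Δφ/2) + cos φ₁ · cos φ₂ · sin²(Δλ/2) = 0.274469.
c = 2·atan2(√a, √(1−a)) = 1.10284 rad → d = 6371·c ≈ 7026.21 km ≈ 3793.85 nmi.

3794 nmi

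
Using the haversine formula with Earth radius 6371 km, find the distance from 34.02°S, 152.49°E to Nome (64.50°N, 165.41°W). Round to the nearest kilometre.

11553 km

Δλ = -165.41 − 152.49 = -317.90°; wrapped into (−180°, 180°]: 42.10°.
Δφ = 64.50 − -34.02 = 98.52°.
a = sin²(Δφ/2) + cos φ₁ · cos φ₂ · sin²(Δλ/2) = 0.620112.
c = 2·atan2(√a, √(1−a)) = 1.81339 rad → d = 6371·c ≈ 11553.13 km.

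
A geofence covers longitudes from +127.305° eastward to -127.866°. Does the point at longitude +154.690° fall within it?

Yes

Band width going east from +127.305° to -127.866°: ((-127.866 − 127.305) mod 360) = 104.829°.
Offset of +154.690° east of the west edge: ((154.690 − 127.305) mod 360) = 27.385°.
27.385° ≤ 104.829° ⇒ inside.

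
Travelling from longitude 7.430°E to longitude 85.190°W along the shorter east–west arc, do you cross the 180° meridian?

Signed shortest Δλ = ((-85.190 − 7.430 + 180) mod 360) − 180 = -92.62°.
Going west by 92.62° from +7.430° reaches -85.190° without touching 180°.

No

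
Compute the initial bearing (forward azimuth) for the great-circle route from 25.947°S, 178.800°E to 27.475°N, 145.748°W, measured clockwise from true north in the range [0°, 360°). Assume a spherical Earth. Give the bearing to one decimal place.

35.1°

Δλ = -145.748 − 178.800 = -324.548°; wrapped into (−180°, 180°]: 35.452°.
θ = atan2( sin Δλ · cos φ₂ , cos φ₁ · sin φ₂ − sin φ₁ · cos φ₂ · cos Δλ )
  = atan2(0.51460, 0.73108) = 35.142° → normalised to [0°, 360°): 35.142°.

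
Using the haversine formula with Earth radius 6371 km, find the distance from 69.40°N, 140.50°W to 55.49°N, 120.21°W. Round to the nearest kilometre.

1846 km

Δλ = -120.21 − -140.50 = 20.29°.
Δφ = 55.49 − 69.40 = -13.91°.
a = sin²(Δφ/2) + cos φ₁ · cos φ₂ · sin²(Δλ/2) = 0.020847.
c = 2·atan2(√a, √(1−a)) = 0.28978 rad → d = 6371·c ≈ 1846.21 km.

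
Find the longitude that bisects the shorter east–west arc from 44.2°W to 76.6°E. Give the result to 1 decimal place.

Signed shortest Δλ from -44.2° to +76.6° is +120.8°.
Midpoint longitude = -44.2° + (+120.8°)/2 = -44.2° + 60.4° = +16.2°.

16.2°E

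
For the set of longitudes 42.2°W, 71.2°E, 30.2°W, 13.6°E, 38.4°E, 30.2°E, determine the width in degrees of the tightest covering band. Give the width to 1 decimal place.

Sort the longitudes: -42.2°, -30.2°, +13.6°, +30.2°, +38.4°, +71.2°.
Eastward gaps between consecutive values (wrapping around): 12.0°, 43.8°, 16.6°, 8.2°, 32.8°, 246.6°.
Largest gap = 246.6° ⇒ minimal covering band is its complement: 360° − 246.6° = 113.4°.
Band runs from -42.2° eastward to +71.2°.

113.4°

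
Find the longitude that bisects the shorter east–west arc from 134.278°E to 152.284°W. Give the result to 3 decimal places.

170.997°E

Signed shortest Δλ from +134.278° to -152.284° is +73.438°.
Midpoint longitude = +134.278° + (+73.438°)/2 = +134.278° + 36.719° = +170.997°.
(The naïve average (+134.278 + -152.284)/2 = -9.003° is on the wrong side of the globe.)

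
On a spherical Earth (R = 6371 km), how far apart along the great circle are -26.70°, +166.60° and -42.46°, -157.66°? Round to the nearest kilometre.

Δλ = -157.66 − 166.60 = -324.26°; wrapped into (−180°, 180°]: 35.74°.
Δφ = -42.46 − -26.70 = -15.76°.
a = sin²(Δφ/2) + cos φ₁ · cos φ₂ · sin²(Δλ/2) = 0.080857.
c = 2·atan2(√a, √(1−a)) = 0.57666 rad → d = 6371·c ≈ 3673.92 km.

3674 km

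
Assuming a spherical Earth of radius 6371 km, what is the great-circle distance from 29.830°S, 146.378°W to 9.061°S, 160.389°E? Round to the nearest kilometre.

Δλ = 160.389 − -146.378 = 306.767°; wrapped into (−180°, 180°]: -53.233°.
Δφ = -9.061 − -29.830 = 20.769°.
a = sin²(Δφ/2) + cos φ₁ · cos φ₂ · sin²(Δλ/2) = 0.204443.
c = 2·atan2(√a, √(1−a)) = 0.93836 rad → d = 6371·c ≈ 5978.27 km.

5978 km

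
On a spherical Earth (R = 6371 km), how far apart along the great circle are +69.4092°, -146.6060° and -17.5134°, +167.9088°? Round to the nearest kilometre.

10304 km

Δλ = 167.9088 − -146.6060 = 314.5148°; wrapped into (−180°, 180°]: -45.4852°.
Δφ = -17.5134 − 69.4092 = -86.9226°.
a = sin²(Δφ/2) + cos φ₁ · cos φ₂ · sin²(Δλ/2) = 0.523283.
c = 2·atan2(√a, √(1−a)) = 1.61738 rad → d = 6371·c ≈ 10304.32 km.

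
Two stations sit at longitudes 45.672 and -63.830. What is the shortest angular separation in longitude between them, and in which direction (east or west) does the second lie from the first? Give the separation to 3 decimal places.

Raw difference: -63.830 − 45.672 = -109.502°.
Normalise into (−180°, 180°]: -109.502° stays -109.502°.
Negative ⇒ the second point lies to the west; separation 109.502°.

109.502° west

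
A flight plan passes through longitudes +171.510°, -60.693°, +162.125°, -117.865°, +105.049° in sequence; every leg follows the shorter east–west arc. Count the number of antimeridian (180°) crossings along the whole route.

Leg 1: +171.510° → -60.693°, shortest Δλ = 127.797° (east) — crosses 180°.
Leg 2: -60.693° → +162.125°, shortest Δλ = -137.182° (west) — crosses 180°.
Leg 3: +162.125° → -117.865°, shortest Δλ = 80.01° (east) — crosses 180°.
Leg 4: -117.865° → +105.049°, shortest Δλ = -137.086° (west) — crosses 180°.
Total crossings: 4.

4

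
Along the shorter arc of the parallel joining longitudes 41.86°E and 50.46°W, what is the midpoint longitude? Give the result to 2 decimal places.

Signed shortest Δλ from +41.86° to -50.46° is -92.32°.
Midpoint longitude = +41.86° + (-92.32°)/2 = +41.86° − 46.16° = -4.30°.

4.30°W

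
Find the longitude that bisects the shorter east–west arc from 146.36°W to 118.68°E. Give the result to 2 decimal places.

Signed shortest Δλ from -146.36° to +118.68° is -94.96°.
Midpoint longitude = -146.36° + (-94.96°)/2 = -146.36° − 47.48° = -193.84°.
Normalise into (−180°, 180°]: +166.16°.
(The naïve average (-146.36 + +118.68)/2 = -13.84° is on the wrong side of the globe.)

166.16°E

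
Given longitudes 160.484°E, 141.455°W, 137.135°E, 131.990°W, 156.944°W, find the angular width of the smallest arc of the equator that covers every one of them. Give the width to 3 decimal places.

90.875°

Sort the longitudes: -156.944°, -141.455°, -131.990°, +137.135°, +160.484°.
Eastward gaps between consecutive values (wrapping around): 15.489°, 9.465°, 269.125°, 23.349°, 42.572°.
Largest gap = 269.125° ⇒ minimal covering band is its complement: 360° − 269.125° = 90.875°.
Band runs from +137.135° eastward to -131.990°, crossing the antimeridian.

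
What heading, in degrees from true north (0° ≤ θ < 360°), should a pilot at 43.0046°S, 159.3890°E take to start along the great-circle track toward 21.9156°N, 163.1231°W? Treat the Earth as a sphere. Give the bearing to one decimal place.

Δλ = -163.1231 − 159.3890 = -322.5121°; wrapped into (−180°, 180°]: 37.4879°.
θ = atan2( sin Δλ · cos φ₂ , cos φ₁ · sin φ₂ − sin φ₁ · cos φ₂ · cos Δλ )
  = atan2(0.56461, 0.77504) = 36.073° → normalised to [0°, 360°): 36.073°.

36.1°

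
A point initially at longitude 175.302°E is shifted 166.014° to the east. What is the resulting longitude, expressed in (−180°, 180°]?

Start at +175.302°; shift +166.014° → +341.316°.
+341.316° lies outside (−180°, 180°]; subtract 360° → -18.684°.

18.684°W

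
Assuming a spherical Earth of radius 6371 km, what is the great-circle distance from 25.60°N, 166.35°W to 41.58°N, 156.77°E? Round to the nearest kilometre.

Δλ = 156.77 − -166.35 = 323.12°; wrapped into (−180°, 180°]: -36.88°.
Δφ = 41.58 − 25.60 = 15.98°.
a = sin²(Δφ/2) + cos φ₁ · cos φ₂ · sin²(Δλ/2) = 0.086817.
c = 2·atan2(√a, √(1−a)) = 0.59817 rad → d = 6371·c ≈ 3810.95 km.

3811 km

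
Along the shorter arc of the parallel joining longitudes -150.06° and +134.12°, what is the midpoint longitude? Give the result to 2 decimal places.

Signed shortest Δλ from -150.06° to +134.12° is -75.82°.
Midpoint longitude = -150.06° + (-75.82°)/2 = -150.06° − 37.91° = -187.97°.
Normalise into (−180°, 180°]: +172.03°.
(The naïve average (-150.06 + +134.12)/2 = -7.97° is on the wrong side of the globe.)

+172.03°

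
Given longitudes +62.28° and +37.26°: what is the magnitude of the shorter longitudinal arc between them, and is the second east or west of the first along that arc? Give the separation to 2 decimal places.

25.02° west

Raw difference: 37.26 − 62.28 = -25.02°.
Normalise into (−180°, 180°]: -25.02° stays -25.02°.
Negative ⇒ the second point lies to the west; separation 25.02°.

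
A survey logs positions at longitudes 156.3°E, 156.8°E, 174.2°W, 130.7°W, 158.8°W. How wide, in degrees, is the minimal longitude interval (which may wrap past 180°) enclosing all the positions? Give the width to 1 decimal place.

Sort the longitudes: -174.2°, -158.8°, -130.7°, +156.3°, +156.8°.
Eastward gaps between consecutive values (wrapping around): 15.4°, 28.1°, 287.0°, 0.5°, 29.0°.
Largest gap = 287.0° ⇒ minimal covering band is its complement: 360° − 287.0° = 73.0°.
Band runs from +156.3° eastward to -130.7°, crossing the antimeridian.

73.0°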